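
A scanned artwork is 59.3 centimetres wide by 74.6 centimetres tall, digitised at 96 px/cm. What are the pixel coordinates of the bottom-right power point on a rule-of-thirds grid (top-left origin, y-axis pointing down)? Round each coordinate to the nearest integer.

In pixels the canvas is 59.3 × 96 = 5692.8 wide and 74.6 × 96 = 7161.6 tall.
The bottom-right point is two-thirds across and two-thirds down:
x = 2 × 5692.8/3 ≈ 3795; y = 2 × 7161.6/3 ≈ 4774.

(3795, 4774)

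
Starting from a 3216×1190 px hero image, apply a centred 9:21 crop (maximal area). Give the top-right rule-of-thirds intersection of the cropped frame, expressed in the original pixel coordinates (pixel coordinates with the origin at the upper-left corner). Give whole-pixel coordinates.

x = 1693 px, y = 397 px

3216/1190 > 9/21, so the 9:21 crop keeps the full height 1190 and trims width to 1190 × 9/21 = 510.00 px.
Left offset = (3216 − 510.00)/2 = 1353.00 px; top offset = 0.
Top-right is two-thirds across and one-third down within the crop:
x = 1353.00 + 2 × 510.00/3 ≈ 1693; y = 0.00 + 1 × 1190.00/3 ≈ 397.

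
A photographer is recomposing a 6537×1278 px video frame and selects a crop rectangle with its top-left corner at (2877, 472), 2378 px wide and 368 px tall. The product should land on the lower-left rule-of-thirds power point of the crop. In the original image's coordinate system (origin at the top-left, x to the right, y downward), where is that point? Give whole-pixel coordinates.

x = 3670 px, y = 717 px

One third of the crop width 2378 is 792.67 px.
One third of the crop height 368 is 122.67 px.
The lower-left point is one-third across and two-thirds down within the crop:
x = 2877 + 1 × 792.67 ≈ 3670; y = 472 + 2 × 122.67 ≈ 717.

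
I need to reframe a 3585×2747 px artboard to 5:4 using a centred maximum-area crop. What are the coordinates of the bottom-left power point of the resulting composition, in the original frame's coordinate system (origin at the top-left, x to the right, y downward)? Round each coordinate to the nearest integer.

(1220, 1831)

3585/2747 > 5/4, so the 5:4 crop keeps the full height 2747 and trims width to 2747 × 5/4 = 3433.75 px.
Left offset = (3585 − 3433.75)/2 = 75.62 px; top offset = 0.
Bottom-left is one-third across and two-thirds down within the crop:
x = 75.62 + 1 × 3433.75/3 ≈ 1220; y = 0.00 + 2 × 2747.00/3 ≈ 1831.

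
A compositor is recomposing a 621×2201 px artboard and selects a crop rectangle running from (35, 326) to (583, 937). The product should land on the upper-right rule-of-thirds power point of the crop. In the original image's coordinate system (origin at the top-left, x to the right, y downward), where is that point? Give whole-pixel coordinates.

Crop width = 583 − 35 = 548 px; one third is 182.67 px.
Crop height = 937 − 326 = 611 px; one third is 203.67 px.
The upper-right point is two-thirds across and one-third down within the crop:
x = 35 + 2 × 182.67 ≈ 400; y = 326 + 1 × 203.67 ≈ 530.

x = 400 px, y = 530 px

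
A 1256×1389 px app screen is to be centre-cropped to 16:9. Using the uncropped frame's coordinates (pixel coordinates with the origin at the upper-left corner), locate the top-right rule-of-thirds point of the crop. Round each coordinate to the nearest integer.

(837, 577)

1256/1389 < 16/9, so the 16:9 crop keeps the full width 1256 and trims height to 1256 × 9/16 = 706.50 px.
Top offset = (1389 − 706.50)/2 = 341.25 px; left offset = 0.
Top-right is two-thirds across and one-third down within the crop:
x = 0.00 + 2 × 1256.00/3 ≈ 837; y = 341.25 + 1 × 706.50/3 ≈ 577.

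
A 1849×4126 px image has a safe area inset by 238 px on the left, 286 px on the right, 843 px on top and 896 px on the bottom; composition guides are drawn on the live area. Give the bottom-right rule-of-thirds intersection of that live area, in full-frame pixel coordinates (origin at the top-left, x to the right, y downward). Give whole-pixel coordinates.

x = 1121 px, y = 2434 px

Content width = 1849 − 238 − 286 = 1325 px; content height = 4126 − 843 − 896 = 2387 px.
Bottom-right is two-thirds across and two-thirds down within the live area.
x = 238 + 2 × 1325/3 = 238 + 883.33 ≈ 1121
y = 843 + 2 × 2387/3 = 843 + 1591.33 ≈ 2434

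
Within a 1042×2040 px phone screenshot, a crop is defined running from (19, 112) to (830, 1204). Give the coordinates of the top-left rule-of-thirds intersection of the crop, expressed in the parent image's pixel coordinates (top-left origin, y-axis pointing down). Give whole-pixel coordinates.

(289, 476)

Crop width = 830 − 19 = 811 px; one third is 270.33 px.
Crop height = 1204 − 112 = 1092 px; one third is 364.00 px.
The top-left point is one-third across and one-third down within the crop:
x = 19 + 1 × 270.33 ≈ 289; y = 112 + 1 × 364.00 ≈ 476.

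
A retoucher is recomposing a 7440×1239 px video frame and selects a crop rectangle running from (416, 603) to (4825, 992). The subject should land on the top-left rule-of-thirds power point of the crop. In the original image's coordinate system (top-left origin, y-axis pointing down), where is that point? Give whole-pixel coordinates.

Crop width = 4825 − 416 = 4409 px; one third is 1469.67 px.
Crop height = 992 − 603 = 389 px; one third is 129.67 px.
The top-left point is one-third across and one-third down within the crop:
x = 416 + 1 × 1469.67 ≈ 1886; y = 603 + 1 × 129.67 ≈ 733.

x = 1886 px, y = 733 px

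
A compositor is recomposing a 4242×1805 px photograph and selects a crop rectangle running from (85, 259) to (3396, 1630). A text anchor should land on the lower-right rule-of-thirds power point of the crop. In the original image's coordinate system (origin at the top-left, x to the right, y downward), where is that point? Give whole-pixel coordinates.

Crop width = 3396 − 85 = 3311 px; one third is 1103.67 px.
Crop height = 1630 − 259 = 1371 px; one third is 457.00 px.
The lower-right point is two-thirds across and two-thirds down within the crop:
x = 85 + 2 × 1103.67 ≈ 2292; y = 259 + 2 × 457.00 ≈ 1173.

x = 2292 px, y = 1173 px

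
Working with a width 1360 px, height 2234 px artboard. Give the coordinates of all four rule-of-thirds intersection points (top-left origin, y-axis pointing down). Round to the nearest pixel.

One third of 1360 is 453.33; one third of 2234 is 744.67.
Vertical third lines at x = 453 and x = 907; horizontal third lines at y = 745 and y = 1489.

(453, 745), (907, 745), (453, 1489), (907, 1489)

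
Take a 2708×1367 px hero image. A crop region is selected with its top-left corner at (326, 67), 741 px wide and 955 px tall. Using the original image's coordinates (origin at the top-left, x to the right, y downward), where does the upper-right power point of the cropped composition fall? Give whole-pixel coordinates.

One third of the crop width 741 is 247.00 px.
One third of the crop height 955 is 318.33 px.
The upper-right point is two-thirds across and one-third down within the crop:
x = 326 + 2 × 247.00 ≈ 820; y = 67 + 1 × 318.33 ≈ 385.

x = 820 px, y = 385 px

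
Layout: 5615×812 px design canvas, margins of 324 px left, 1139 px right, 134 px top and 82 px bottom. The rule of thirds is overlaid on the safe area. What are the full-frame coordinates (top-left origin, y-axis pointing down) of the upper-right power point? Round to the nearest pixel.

Content width = 5615 − 324 − 1139 = 4152 px; content height = 812 − 134 − 82 = 596 px.
Upper-right is two-thirds across and one-third down within the safe area.
x = 324 + 2 × 4152/3 = 324 + 2768.00 ≈ 3092
y = 134 + 1 × 596/3 = 134 + 198.67 ≈ 333

(3092, 333)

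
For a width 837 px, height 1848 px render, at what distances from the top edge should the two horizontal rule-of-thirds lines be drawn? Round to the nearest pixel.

616 px and 1232 px

1848 / 3 = 616, so the horizontal lines sit at one and two thirds of 1848.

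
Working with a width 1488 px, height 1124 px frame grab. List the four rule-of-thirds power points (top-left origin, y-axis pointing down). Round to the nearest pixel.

One third of 1488 is 496; one third of 1124 is 374.67.
Vertical third lines at x = 496 and x = 992; horizontal third lines at y = 375 and y = 749.

(496, 375), (992, 375), (496, 749), (992, 749)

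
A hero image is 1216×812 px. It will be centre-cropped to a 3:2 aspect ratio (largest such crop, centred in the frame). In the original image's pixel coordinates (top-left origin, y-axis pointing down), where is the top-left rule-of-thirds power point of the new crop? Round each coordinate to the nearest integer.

1216/812 < 3/2, so the 3:2 crop keeps the full width 1216 and trims height to 1216 × 2/3 = 810.67 px.
Top offset = (812 − 810.67)/2 = 0.67 px; left offset = 0.
Top-left is one-third across and one-third down within the crop:
x = 0.00 + 1 × 1216.00/3 ≈ 405; y = 0.67 + 1 × 810.67/3 ≈ 271.

(405, 271)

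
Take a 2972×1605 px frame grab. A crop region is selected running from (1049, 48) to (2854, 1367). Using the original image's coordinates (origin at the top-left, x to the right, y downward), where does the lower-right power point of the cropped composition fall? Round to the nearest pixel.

(2252, 927)

Crop width = 2854 − 1049 = 1805 px; one third is 601.67 px.
Crop height = 1367 − 48 = 1319 px; one third is 439.67 px.
The lower-right point is two-thirds across and two-thirds down within the crop:
x = 1049 + 2 × 601.67 ≈ 2252; y = 48 + 2 × 439.67 ≈ 927.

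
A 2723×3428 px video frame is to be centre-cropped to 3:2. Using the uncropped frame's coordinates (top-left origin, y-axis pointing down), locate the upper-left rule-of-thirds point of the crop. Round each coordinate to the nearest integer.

2723/3428 < 3/2, so the 3:2 crop keeps the full width 2723 and trims height to 2723 × 2/3 = 1815.33 px.
Top offset = (3428 − 1815.33)/2 = 806.33 px; left offset = 0.
Upper-left is one-third across and one-third down within the crop:
x = 0.00 + 1 × 2723.00/3 ≈ 908; y = 806.33 + 1 × 1815.33/3 ≈ 1411.

(908, 1411)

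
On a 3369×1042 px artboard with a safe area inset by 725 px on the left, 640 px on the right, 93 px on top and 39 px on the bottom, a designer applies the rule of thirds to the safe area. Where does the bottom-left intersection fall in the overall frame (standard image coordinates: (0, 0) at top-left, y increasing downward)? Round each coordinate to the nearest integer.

Content width = 3369 − 725 − 640 = 2004 px; content height = 1042 − 93 − 39 = 910 px.
Bottom-left is one-third across and two-thirds down within the safe area.
x = 725 + 1 × 2004/3 = 725 + 668.00 ≈ 1393
y = 93 + 2 × 910/3 = 93 + 606.67 ≈ 700

x = 1393 px, y = 700 px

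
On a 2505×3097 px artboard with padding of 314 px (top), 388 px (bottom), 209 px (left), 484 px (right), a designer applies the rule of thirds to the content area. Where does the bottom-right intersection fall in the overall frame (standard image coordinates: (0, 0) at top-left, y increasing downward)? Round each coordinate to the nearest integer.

Content width = 2505 − 209 − 484 = 1812 px; content height = 3097 − 314 − 388 = 2395 px.
Bottom-right is two-thirds across and two-thirds down within the content area.
x = 209 + 2 × 1812/3 = 209 + 1208.00 ≈ 1417
y = 314 + 2 × 2395/3 = 314 + 1596.67 ≈ 1911

x = 1417 px, y = 1911 px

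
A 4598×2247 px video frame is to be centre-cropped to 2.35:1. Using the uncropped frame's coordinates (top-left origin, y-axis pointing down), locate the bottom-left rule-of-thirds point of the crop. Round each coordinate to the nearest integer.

4598/2247 < 2.35/1, so the 2.35:1 crop keeps the full width 4598 and trims height to 4598 × 1/2.35 = 1956.60 px.
Top offset = (2247 − 1956.60)/2 = 145.20 px; left offset = 0.
Bottom-left is one-third across and two-thirds down within the crop:
x = 0.00 + 1 × 4598.00/3 ≈ 1533; y = 145.20 + 2 × 1956.60/3 ≈ 1450.

(1533, 1450)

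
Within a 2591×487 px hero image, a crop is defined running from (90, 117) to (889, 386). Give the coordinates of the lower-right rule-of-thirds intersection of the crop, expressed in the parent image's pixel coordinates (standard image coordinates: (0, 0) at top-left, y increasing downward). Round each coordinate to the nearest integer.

x = 623 px, y = 296 px

Crop width = 889 − 90 = 799 px; one third is 266.33 px.
Crop height = 386 − 117 = 269 px; one third is 89.67 px.
The lower-right point is two-thirds across and two-thirds down within the crop:
x = 90 + 2 × 266.33 ≈ 623; y = 117 + 2 × 89.67 ≈ 296.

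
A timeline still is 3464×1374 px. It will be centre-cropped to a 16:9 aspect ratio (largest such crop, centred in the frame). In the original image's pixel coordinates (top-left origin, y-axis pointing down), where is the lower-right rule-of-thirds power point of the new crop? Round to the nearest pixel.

3464/1374 > 16/9, so the 16:9 crop keeps the full height 1374 and trims width to 1374 × 16/9 = 2442.67 px.
Left offset = (3464 − 2442.67)/2 = 510.67 px; top offset = 0.
Lower-right is two-thirds across and two-thirds down within the crop:
x = 510.67 + 2 × 2442.67/3 ≈ 2139; y = 0.00 + 2 × 1374.00/3 ≈ 916.

(2139, 916)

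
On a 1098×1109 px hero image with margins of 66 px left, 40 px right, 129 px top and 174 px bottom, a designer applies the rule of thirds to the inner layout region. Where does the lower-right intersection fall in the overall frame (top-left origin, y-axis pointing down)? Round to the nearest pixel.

Content width = 1098 − 66 − 40 = 992 px; content height = 1109 − 129 − 174 = 806 px.
Lower-right is two-thirds across and two-thirds down within the inner layout region.
x = 66 + 2 × 992/3 = 66 + 661.33 ≈ 727
y = 129 + 2 × 806/3 = 129 + 537.33 ≈ 666

(727, 666)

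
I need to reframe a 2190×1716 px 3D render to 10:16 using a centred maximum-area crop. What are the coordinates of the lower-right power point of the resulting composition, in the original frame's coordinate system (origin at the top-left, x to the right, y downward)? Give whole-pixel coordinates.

x = 1274 px, y = 1144 px

2190/1716 > 10/16, so the 10:16 crop keeps the full height 1716 and trims width to 1716 × 10/16 = 1072.50 px.
Left offset = (2190 − 1072.50)/2 = 558.75 px; top offset = 0.
Lower-right is two-thirds across and two-thirds down within the crop:
x = 558.75 + 2 × 1072.50/3 ≈ 1274; y = 0.00 + 2 × 1716.00/3 ≈ 1144.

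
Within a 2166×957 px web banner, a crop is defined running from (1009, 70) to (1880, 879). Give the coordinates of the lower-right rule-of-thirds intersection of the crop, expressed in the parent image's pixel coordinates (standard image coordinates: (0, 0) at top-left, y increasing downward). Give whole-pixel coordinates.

Crop width = 1880 − 1009 = 871 px; one third is 290.33 px.
Crop height = 879 − 70 = 809 px; one third is 269.67 px.
The lower-right point is two-thirds across and two-thirds down within the crop:
x = 1009 + 2 × 290.33 ≈ 1590; y = 70 + 2 × 269.67 ≈ 609.

x = 1590 px, y = 609 px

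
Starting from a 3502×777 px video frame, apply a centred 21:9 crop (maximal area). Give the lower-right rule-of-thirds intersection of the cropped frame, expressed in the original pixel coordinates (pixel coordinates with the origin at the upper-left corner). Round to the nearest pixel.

(2053, 518)

3502/777 > 21/9, so the 21:9 crop keeps the full height 777 and trims width to 777 × 21/9 = 1813.00 px.
Left offset = (3502 − 1813.00)/2 = 844.50 px; top offset = 0.
Lower-right is two-thirds across and two-thirds down within the crop:
x = 844.50 + 2 × 1813.00/3 ≈ 2053; y = 0.00 + 2 × 777.00/3 ≈ 518.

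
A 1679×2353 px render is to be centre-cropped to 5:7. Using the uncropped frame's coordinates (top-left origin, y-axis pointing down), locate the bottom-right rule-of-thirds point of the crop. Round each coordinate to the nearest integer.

1679/2353 < 5/7, so the 5:7 crop keeps the full width 1679 and trims height to 1679 × 7/5 = 2350.60 px.
Top offset = (2353 − 2350.60)/2 = 1.20 px; left offset = 0.
Bottom-right is two-thirds across and two-thirds down within the crop:
x = 0.00 + 2 × 1679.00/3 ≈ 1119; y = 1.20 + 2 × 2350.60/3 ≈ 1568.

(1119, 1568)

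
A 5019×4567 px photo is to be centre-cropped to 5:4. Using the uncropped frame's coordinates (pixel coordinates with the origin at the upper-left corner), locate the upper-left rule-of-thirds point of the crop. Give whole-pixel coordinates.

5019/4567 < 5/4, so the 5:4 crop keeps the full width 5019 and trims height to 5019 × 4/5 = 4015.20 px.
Top offset = (4567 − 4015.20)/2 = 275.90 px; left offset = 0.
Upper-left is one-third across and one-third down within the crop:
x = 0.00 + 1 × 5019.00/3 ≈ 1673; y = 275.90 + 1 × 4015.20/3 ≈ 1614.

(1673, 1614)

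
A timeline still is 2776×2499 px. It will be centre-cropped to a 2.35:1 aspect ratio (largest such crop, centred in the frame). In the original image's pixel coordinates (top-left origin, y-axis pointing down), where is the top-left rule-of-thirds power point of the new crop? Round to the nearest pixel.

x = 925 px, y = 1053 px

2776/2499 < 2.35/1, so the 2.35:1 crop keeps the full width 2776 and trims height to 2776 × 1/2.35 = 1181.28 px.
Top offset = (2499 − 1181.28)/2 = 658.86 px; left offset = 0.
Top-left is one-third across and one-third down within the crop:
x = 0.00 + 1 × 2776.00/3 ≈ 925; y = 658.86 + 1 × 1181.28/3 ≈ 1053.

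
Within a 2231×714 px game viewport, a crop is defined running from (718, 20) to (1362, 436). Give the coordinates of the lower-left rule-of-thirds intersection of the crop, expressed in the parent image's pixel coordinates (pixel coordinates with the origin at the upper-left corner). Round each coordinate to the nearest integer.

Crop width = 1362 − 718 = 644 px; one third is 214.67 px.
Crop height = 436 − 20 = 416 px; one third is 138.67 px.
The lower-left point is one-third across and two-thirds down within the crop:
x = 718 + 1 × 214.67 ≈ 933; y = 20 + 2 × 138.67 ≈ 297.

x = 933 px, y = 297 px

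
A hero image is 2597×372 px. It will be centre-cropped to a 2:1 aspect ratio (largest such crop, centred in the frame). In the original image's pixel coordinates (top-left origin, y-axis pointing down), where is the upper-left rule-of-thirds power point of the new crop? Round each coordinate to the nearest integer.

(1175, 124)

2597/372 > 2/1, so the 2:1 crop keeps the full height 372 and trims width to 372 × 2/1 = 744.00 px.
Left offset = (2597 − 744.00)/2 = 926.50 px; top offset = 0.
Upper-left is one-third across and one-third down within the crop:
x = 926.50 + 1 × 744.00/3 ≈ 1175; y = 0.00 + 1 × 372.00/3 ≈ 124.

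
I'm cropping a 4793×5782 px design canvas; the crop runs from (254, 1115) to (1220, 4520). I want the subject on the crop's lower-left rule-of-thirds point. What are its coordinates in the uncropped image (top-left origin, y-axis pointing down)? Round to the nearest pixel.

(576, 3385)

Crop width = 1220 − 254 = 966 px; one third is 322.00 px.
Crop height = 4520 − 1115 = 3405 px; one third is 1135.00 px.
The lower-left point is one-third across and two-thirds down within the crop:
x = 254 + 1 × 322.00 ≈ 576; y = 1115 + 2 × 1135.00 ≈ 3385.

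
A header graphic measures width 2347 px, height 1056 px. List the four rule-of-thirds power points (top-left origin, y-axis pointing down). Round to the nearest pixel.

One third of 2347 is 782.33; one third of 1056 is 352.
Vertical third lines at x = 782 and x = 1565; horizontal third lines at y = 352 and y = 704.

(782, 352), (1565, 352), (782, 704), (1565, 704)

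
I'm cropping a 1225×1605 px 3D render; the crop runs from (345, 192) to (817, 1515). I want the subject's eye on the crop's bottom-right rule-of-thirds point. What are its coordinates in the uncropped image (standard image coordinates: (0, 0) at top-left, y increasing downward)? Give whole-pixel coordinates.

x = 660 px, y = 1074 px

Crop width = 817 − 345 = 472 px; one third is 157.33 px.
Crop height = 1515 − 192 = 1323 px; one third is 441.00 px.
The bottom-right point is two-thirds across and two-thirds down within the crop:
x = 345 + 2 × 157.33 ≈ 660; y = 192 + 2 × 441.00 ≈ 1074.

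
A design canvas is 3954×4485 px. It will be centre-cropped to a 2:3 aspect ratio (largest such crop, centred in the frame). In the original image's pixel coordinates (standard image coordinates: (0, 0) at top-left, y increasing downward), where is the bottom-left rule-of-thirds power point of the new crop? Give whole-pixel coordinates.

(1479, 2990)

3954/4485 > 2/3, so the 2:3 crop keeps the full height 4485 and trims width to 4485 × 2/3 = 2990.00 px.
Left offset = (3954 − 2990.00)/2 = 482.00 px; top offset = 0.
Bottom-left is one-third across and two-thirds down within the crop:
x = 482.00 + 1 × 2990.00/3 ≈ 1479; y = 0.00 + 2 × 4485.00/3 ≈ 2990.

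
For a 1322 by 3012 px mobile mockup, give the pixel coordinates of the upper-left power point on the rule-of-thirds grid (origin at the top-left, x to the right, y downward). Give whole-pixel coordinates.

The upper-left point sits one-third of the way across and one-third of the way down.
x = 1 × 1322/3 ≈ 441; y = 1 × 3012/3 ≈ 1004.

x = 441 px, y = 1004 px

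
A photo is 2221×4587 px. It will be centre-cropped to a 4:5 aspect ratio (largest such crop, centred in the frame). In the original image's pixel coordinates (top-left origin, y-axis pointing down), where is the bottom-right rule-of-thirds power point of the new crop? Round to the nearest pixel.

(1481, 2756)

2221/4587 < 4/5, so the 4:5 crop keeps the full width 2221 and trims height to 2221 × 5/4 = 2776.25 px.
Top offset = (4587 − 2776.25)/2 = 905.38 px; left offset = 0.
Bottom-right is two-thirds across and two-thirds down within the crop:
x = 0.00 + 2 × 2221.00/3 ≈ 1481; y = 905.38 + 2 × 2776.25/3 ≈ 2756.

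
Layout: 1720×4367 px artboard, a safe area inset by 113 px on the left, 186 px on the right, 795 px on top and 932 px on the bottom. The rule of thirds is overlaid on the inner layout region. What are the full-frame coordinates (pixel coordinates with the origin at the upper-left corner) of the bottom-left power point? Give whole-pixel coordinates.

(587, 2555)

Content width = 1720 − 113 − 186 = 1421 px; content height = 4367 − 795 − 932 = 2640 px.
Bottom-left is one-third across and two-thirds down within the inner layout region.
x = 113 + 1 × 1421/3 = 113 + 473.67 ≈ 587
y = 795 + 2 × 2640/3 = 795 + 1760.00 ≈ 2555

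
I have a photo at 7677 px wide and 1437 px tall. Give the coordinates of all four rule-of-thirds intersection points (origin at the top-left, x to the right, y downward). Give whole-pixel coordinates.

(2559, 479), (5118, 479), (2559, 958), (5118, 958)

One third of 7677 is 2559; one third of 1437 is 479.
Vertical third lines at x = 2559 and x = 5118; horizontal third lines at y = 479 and y = 958.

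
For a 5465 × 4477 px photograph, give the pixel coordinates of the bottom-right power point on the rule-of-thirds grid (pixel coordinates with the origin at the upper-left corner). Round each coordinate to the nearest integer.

The bottom-right point sits two-thirds of the way across and two-thirds of the way down.
x = 2 × 5465/3 ≈ 3643; y = 2 × 4477/3 ≈ 2985.

(3643, 2985)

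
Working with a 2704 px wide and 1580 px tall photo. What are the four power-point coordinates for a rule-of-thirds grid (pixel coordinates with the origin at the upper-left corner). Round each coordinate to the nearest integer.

One third of 2704 is 901.33; one third of 1580 is 526.67.
Vertical third lines at x = 901 and x = 1803; horizontal third lines at y = 527 and y = 1053.

(901, 527), (1803, 527), (901, 1053), (1803, 1053)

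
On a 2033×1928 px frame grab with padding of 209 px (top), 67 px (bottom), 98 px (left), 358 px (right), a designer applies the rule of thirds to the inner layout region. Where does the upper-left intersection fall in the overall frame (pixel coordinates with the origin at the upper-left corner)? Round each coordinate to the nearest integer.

Content width = 2033 − 98 − 358 = 1577 px; content height = 1928 − 209 − 67 = 1652 px.
Upper-left is one-third across and one-third down within the inner layout region.
x = 98 + 1 × 1577/3 = 98 + 525.67 ≈ 624
y = 209 + 1 × 1652/3 = 209 + 550.67 ≈ 760

x = 624 px, y = 760 px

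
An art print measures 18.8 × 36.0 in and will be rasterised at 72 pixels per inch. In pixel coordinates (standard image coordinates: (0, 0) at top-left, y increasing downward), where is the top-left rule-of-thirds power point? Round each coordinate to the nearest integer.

x = 451 px, y = 864 px

In pixels the canvas is 18.8 × 72 = 1353.6 wide and 36.0 × 72 = 2592 tall.
The top-left point is one-third across and one-third down:
x = 1 × 1353.6/3 ≈ 451; y = 1 × 2592/3 ≈ 864.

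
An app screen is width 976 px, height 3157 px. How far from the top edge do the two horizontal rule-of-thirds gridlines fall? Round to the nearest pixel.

1052 px and 2105 px

3157 / 3 = 1052.33, so the horizontal lines sit at one and two thirds of 3157.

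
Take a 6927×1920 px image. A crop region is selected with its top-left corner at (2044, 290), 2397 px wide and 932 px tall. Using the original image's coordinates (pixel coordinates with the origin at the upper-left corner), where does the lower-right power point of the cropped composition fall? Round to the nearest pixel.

One third of the crop width 2397 is 799.00 px.
One third of the crop height 932 is 310.67 px.
The lower-right point is two-thirds across and two-thirds down within the crop:
x = 2044 + 2 × 799.00 ≈ 3642; y = 290 + 2 × 310.67 ≈ 911.

(3642, 911)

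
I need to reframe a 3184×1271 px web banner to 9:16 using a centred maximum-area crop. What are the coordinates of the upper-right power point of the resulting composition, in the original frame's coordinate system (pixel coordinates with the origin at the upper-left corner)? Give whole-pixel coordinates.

3184/1271 > 9/16, so the 9:16 crop keeps the full height 1271 and trims width to 1271 × 9/16 = 714.94 px.
Left offset = (3184 − 714.94)/2 = 1234.53 px; top offset = 0.
Upper-right is two-thirds across and one-third down within the crop:
x = 1234.53 + 2 × 714.94/3 ≈ 1711; y = 0.00 + 1 × 1271.00/3 ≈ 424.

(1711, 424)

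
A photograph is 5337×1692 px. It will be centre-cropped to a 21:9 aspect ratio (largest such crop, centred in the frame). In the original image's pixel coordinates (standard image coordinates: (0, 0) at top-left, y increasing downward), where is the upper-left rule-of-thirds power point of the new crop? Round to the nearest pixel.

5337/1692 > 21/9, so the 21:9 crop keeps the full height 1692 and trims width to 1692 × 21/9 = 3948.00 px.
Left offset = (5337 − 3948.00)/2 = 694.50 px; top offset = 0.
Upper-left is one-third across and one-third down within the crop:
x = 694.50 + 1 × 3948.00/3 ≈ 2011; y = 0.00 + 1 × 1692.00/3 ≈ 564.

x = 2011 px, y = 564 px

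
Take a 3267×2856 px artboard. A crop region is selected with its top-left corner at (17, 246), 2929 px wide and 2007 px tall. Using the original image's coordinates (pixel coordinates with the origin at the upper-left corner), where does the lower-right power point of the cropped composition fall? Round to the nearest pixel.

x = 1970 px, y = 1584 px

One third of the crop width 2929 is 976.33 px.
One third of the crop height 2007 is 669.00 px.
The lower-right point is two-thirds across and two-thirds down within the crop:
x = 17 + 2 × 976.33 ≈ 1970; y = 246 + 2 × 669.00 ≈ 1584.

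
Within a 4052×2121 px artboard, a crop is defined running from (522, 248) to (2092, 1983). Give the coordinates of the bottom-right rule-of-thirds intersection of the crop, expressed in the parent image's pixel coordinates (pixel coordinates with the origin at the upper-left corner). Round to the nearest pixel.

Crop width = 2092 − 522 = 1570 px; one third is 523.33 px.
Crop height = 1983 − 248 = 1735 px; one third is 578.33 px.
The bottom-right point is two-thirds across and two-thirds down within the crop:
x = 522 + 2 × 523.33 ≈ 1569; y = 248 + 2 × 578.33 ≈ 1405.

(1569, 1405)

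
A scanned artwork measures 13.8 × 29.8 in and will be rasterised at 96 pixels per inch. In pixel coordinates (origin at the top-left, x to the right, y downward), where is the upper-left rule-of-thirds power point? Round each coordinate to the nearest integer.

x = 442 px, y = 954 px

In pixels the canvas is 13.8 × 96 = 1324.8 wide and 29.8 × 96 = 2860.8 tall.
The upper-left point is one-third across and one-third down:
x = 1 × 1324.8/3 ≈ 442; y = 1 × 2860.8/3 ≈ 954.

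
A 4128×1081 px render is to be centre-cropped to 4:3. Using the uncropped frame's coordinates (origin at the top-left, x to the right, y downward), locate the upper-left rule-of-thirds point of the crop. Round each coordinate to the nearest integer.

4128/1081 > 4/3, so the 4:3 crop keeps the full height 1081 and trims width to 1081 × 4/3 = 1441.33 px.
Left offset = (4128 − 1441.33)/2 = 1343.33 px; top offset = 0.
Upper-left is one-third across and one-third down within the crop:
x = 1343.33 + 1 × 1441.33/3 ≈ 1824; y = 0.00 + 1 × 1081.00/3 ≈ 360.

(1824, 360)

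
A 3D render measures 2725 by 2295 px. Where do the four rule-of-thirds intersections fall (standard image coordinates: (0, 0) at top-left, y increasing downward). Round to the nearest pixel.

(908, 765), (1817, 765), (908, 1530), (1817, 1530)

One third of 2725 is 908.33; one third of 2295 is 765.
Vertical third lines at x = 908 and x = 1817; horizontal third lines at y = 765 and y = 1530.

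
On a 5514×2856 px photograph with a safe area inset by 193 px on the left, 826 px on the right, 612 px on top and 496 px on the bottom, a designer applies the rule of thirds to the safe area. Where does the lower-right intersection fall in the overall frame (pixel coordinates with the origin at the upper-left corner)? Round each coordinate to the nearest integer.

Content width = 5514 − 193 − 826 = 4495 px; content height = 2856 − 612 − 496 = 1748 px.
Lower-right is two-thirds across and two-thirds down within the safe area.
x = 193 + 2 × 4495/3 = 193 + 2996.67 ≈ 3190
y = 612 + 2 × 1748/3 = 612 + 1165.33 ≈ 1777

(3190, 1777)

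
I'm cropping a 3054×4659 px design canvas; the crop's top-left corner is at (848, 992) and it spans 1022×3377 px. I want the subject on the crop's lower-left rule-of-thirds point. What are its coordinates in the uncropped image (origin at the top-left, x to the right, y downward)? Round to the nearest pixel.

x = 1189 px, y = 3243 px

One third of the crop width 1022 is 340.67 px.
One third of the crop height 3377 is 1125.67 px.
The lower-left point is one-third across and two-thirds down within the crop:
x = 848 + 1 × 340.67 ≈ 1189; y = 992 + 2 × 1125.67 ≈ 3243.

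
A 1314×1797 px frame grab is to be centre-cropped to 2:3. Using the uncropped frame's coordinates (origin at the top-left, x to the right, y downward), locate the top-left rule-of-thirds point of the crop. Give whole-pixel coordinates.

1314/1797 > 2/3, so the 2:3 crop keeps the full height 1797 and trims width to 1797 × 2/3 = 1198.00 px.
Left offset = (1314 − 1198.00)/2 = 58.00 px; top offset = 0.
Top-left is one-third across and one-third down within the crop:
x = 58.00 + 1 × 1198.00/3 ≈ 457; y = 0.00 + 1 × 1797.00/3 ≈ 599.

x = 457 px, y = 599 px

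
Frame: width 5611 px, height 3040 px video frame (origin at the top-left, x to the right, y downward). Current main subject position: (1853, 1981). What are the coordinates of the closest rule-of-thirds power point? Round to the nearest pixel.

(1870, 2027)

Third lines: x ∈ {1870, 3741}, y ∈ {1013, 2027}.
1853 is closer to x = 1870; 1981 is closer to y = 2027.
So the nearest intersection is the lower-left power point.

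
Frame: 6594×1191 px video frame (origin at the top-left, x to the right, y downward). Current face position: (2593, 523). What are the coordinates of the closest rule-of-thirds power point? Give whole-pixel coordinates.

Third lines: x ∈ {2198, 4396}, y ∈ {397, 794}.
2593 is closer to x = 2198; 523 is closer to y = 397.
So the nearest intersection is the upper-left power point.

x = 2198 px, y = 397 px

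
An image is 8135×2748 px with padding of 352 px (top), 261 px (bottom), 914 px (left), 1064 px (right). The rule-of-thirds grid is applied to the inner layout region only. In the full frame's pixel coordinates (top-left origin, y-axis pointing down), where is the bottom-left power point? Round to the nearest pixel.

(2966, 1775)

Content width = 8135 − 914 − 1064 = 6157 px; content height = 2748 − 352 − 261 = 2135 px.
Bottom-left is one-third across and two-thirds down within the inner layout region.
x = 914 + 1 × 6157/3 = 914 + 2052.33 ≈ 2966
y = 352 + 2 × 2135/3 = 352 + 1423.33 ≈ 1775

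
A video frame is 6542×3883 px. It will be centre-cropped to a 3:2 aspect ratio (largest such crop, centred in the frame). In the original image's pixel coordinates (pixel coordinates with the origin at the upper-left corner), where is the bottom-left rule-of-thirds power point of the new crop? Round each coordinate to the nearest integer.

6542/3883 > 3/2, so the 3:2 crop keeps the full height 3883 and trims width to 3883 × 3/2 = 5824.50 px.
Left offset = (6542 − 5824.50)/2 = 358.75 px; top offset = 0.
Bottom-left is one-third across and two-thirds down within the crop:
x = 358.75 + 1 × 5824.50/3 ≈ 2300; y = 0.00 + 2 × 3883.00/3 ≈ 2589.

x = 2300 px, y = 2589 px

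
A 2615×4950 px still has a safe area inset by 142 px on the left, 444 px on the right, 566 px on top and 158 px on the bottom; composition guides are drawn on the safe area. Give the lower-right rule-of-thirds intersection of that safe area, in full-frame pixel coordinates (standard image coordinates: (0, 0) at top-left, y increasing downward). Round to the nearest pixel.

x = 1495 px, y = 3383 px

Content width = 2615 − 142 − 444 = 2029 px; content height = 4950 − 566 − 158 = 4226 px.
Lower-right is two-thirds across and two-thirds down within the safe area.
x = 142 + 2 × 2029/3 = 142 + 1352.67 ≈ 1495
y = 566 + 2 × 4226/3 = 566 + 2817.33 ≈ 3383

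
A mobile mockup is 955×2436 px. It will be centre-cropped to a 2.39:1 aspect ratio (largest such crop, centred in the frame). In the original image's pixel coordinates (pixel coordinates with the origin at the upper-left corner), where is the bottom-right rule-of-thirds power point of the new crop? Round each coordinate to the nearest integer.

x = 637 px, y = 1285 px

955/2436 < 2.39/1, so the 2.39:1 crop keeps the full width 955 and trims height to 955 × 1/2.39 = 399.58 px.
Top offset = (2436 − 399.58)/2 = 1018.21 px; left offset = 0.
Bottom-right is two-thirds across and two-thirds down within the crop:
x = 0.00 + 2 × 955.00/3 ≈ 637; y = 1018.21 + 2 × 399.58/3 ≈ 1285.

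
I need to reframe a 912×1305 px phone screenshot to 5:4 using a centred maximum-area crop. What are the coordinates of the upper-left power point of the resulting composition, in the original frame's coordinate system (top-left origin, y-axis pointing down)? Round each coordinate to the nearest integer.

(304, 531)

912/1305 < 5/4, so the 5:4 crop keeps the full width 912 and trims height to 912 × 4/5 = 729.60 px.
Top offset = (1305 − 729.60)/2 = 287.70 px; left offset = 0.
Upper-left is one-third across and one-third down within the crop:
x = 0.00 + 1 × 912.00/3 ≈ 304; y = 287.70 + 1 × 729.60/3 ≈ 531.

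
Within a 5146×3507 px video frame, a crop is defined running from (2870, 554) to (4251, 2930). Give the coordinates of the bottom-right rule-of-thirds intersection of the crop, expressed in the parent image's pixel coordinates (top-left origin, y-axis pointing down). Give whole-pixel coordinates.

x = 3791 px, y = 2138 px

Crop width = 4251 − 2870 = 1381 px; one third is 460.33 px.
Crop height = 2930 − 554 = 2376 px; one third is 792.00 px.
The bottom-right point is two-thirds across and two-thirds down within the crop:
x = 2870 + 2 × 460.33 ≈ 3791; y = 554 + 2 × 792.00 ≈ 2138.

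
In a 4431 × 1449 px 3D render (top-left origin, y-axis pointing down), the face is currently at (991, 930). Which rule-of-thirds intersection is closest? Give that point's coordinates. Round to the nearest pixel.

Third lines: x ∈ {1477, 2954}, y ∈ {483, 966}.
991 is closer to x = 1477; 930 is closer to y = 966.
So the nearest intersection is the lower-left power point.

x = 1477 px, y = 966 px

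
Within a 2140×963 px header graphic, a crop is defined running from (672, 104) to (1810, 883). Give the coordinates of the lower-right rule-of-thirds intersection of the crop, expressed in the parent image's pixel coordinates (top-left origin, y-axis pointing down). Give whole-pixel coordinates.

x = 1431 px, y = 623 px

Crop width = 1810 − 672 = 1138 px; one third is 379.33 px.
Crop height = 883 − 104 = 779 px; one third is 259.67 px.
The lower-right point is two-thirds across and two-thirds down within the crop:
x = 672 + 2 × 379.33 ≈ 1431; y = 104 + 2 × 259.67 ≈ 623.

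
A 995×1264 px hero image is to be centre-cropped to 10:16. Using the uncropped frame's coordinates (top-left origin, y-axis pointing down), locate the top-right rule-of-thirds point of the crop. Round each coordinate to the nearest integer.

x = 629 px, y = 421 px

995/1264 > 10/16, so the 10:16 crop keeps the full height 1264 and trims width to 1264 × 10/16 = 790.00 px.
Left offset = (995 − 790.00)/2 = 102.50 px; top offset = 0.
Top-right is two-thirds across and one-third down within the crop:
x = 102.50 + 2 × 790.00/3 ≈ 629; y = 0.00 + 1 × 1264.00/3 ≈ 421.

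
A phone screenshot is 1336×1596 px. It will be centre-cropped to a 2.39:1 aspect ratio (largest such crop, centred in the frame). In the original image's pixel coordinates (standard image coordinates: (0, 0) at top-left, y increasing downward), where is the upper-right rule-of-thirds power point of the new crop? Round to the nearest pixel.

x = 891 px, y = 705 px

1336/1596 < 2.39/1, so the 2.39:1 crop keeps the full width 1336 and trims height to 1336 × 1/2.39 = 559.00 px.
Top offset = (1596 − 559.00)/2 = 518.50 px; left offset = 0.
Upper-right is two-thirds across and one-third down within the crop:
x = 0.00 + 2 × 1336.00/3 ≈ 891; y = 518.50 + 1 × 559.00/3 ≈ 705.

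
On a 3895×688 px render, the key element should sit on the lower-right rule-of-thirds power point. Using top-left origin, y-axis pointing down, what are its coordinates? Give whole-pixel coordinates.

(2597, 459)

The lower-right point sits two-thirds of the way across and two-thirds of the way down.
x = 2 × 3895/3 ≈ 2597; y = 2 × 688/3 ≈ 459.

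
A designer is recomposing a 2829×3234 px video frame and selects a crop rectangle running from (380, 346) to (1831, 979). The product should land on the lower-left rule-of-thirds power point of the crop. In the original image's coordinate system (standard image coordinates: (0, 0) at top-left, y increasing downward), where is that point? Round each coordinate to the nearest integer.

Crop width = 1831 − 380 = 1451 px; one third is 483.67 px.
Crop height = 979 − 346 = 633 px; one third is 211.00 px.
The lower-left point is one-third across and two-thirds down within the crop:
x = 380 + 1 × 483.67 ≈ 864; y = 346 + 2 × 211.00 ≈ 768.

x = 864 px, y = 768 px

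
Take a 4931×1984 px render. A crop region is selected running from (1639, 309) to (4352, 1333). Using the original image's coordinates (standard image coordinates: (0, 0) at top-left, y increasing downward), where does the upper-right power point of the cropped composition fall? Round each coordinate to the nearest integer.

Crop width = 4352 − 1639 = 2713 px; one third is 904.33 px.
Crop height = 1333 − 309 = 1024 px; one third is 341.33 px.
The upper-right point is two-thirds across and one-third down within the crop:
x = 1639 + 2 × 904.33 ≈ 3448; y = 309 + 1 × 341.33 ≈ 650.

x = 3448 px, y = 650 px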